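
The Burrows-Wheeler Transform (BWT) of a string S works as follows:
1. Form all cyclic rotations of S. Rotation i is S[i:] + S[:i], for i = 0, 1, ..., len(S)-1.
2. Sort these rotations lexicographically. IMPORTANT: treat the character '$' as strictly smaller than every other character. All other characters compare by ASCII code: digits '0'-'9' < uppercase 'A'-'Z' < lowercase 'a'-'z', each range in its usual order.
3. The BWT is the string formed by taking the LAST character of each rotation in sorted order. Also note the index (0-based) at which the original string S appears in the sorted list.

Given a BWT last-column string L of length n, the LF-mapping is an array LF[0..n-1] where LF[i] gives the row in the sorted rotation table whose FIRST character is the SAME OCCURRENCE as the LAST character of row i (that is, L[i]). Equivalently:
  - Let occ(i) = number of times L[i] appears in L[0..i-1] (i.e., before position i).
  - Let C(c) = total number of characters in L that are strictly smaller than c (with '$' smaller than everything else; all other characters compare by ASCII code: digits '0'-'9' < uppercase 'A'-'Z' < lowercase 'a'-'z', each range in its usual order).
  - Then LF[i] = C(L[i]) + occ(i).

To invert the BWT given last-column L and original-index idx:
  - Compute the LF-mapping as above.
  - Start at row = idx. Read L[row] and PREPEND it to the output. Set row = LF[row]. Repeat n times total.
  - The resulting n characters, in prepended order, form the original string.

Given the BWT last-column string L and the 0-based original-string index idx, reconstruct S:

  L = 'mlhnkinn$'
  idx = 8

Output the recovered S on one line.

LF mapping: 5 4 1 6 3 2 7 8 0
Walk LF starting at row 8, prepending L[row]:
  step 1: row=8, L[8]='$', prepend. Next row=LF[8]=0
  step 2: row=0, L[0]='m', prepend. Next row=LF[0]=5
  step 3: row=5, L[5]='i', prepend. Next row=LF[5]=2
  step 4: row=2, L[2]='h', prepend. Next row=LF[2]=1
  step 5: row=1, L[1]='l', prepend. Next row=LF[1]=4
  step 6: row=4, L[4]='k', prepend. Next row=LF[4]=3
  step 7: row=3, L[3]='n', prepend. Next row=LF[3]=6
  step 8: row=6, L[6]='n', prepend. Next row=LF[6]=7
  step 9: row=7, L[7]='n', prepend. Next row=LF[7]=8
Reversed output: nnnklhim$

Answer: nnnklhim$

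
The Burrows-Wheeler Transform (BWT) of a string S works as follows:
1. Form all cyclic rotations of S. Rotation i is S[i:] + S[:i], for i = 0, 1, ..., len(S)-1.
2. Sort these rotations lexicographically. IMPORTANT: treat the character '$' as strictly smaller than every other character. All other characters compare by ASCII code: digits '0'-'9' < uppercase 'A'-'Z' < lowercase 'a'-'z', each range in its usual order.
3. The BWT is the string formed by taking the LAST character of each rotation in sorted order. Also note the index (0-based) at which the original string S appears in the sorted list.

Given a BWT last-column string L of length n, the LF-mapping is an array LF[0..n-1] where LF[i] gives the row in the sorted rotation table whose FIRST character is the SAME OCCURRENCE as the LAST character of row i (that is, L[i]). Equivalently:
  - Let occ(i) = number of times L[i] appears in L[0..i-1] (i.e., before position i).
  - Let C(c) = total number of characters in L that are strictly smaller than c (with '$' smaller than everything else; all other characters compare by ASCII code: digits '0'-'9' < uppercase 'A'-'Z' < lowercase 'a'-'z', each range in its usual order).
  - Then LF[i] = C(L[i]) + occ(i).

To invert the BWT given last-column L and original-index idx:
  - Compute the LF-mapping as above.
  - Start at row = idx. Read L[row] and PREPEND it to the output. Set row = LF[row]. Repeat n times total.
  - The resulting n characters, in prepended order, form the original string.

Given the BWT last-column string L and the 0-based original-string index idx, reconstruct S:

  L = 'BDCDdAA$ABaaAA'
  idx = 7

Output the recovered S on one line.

LF mapping: 6 9 8 10 13 1 2 0 3 7 11 12 4 5
Walk LF starting at row 7, prepending L[row]:
  step 1: row=7, L[7]='$', prepend. Next row=LF[7]=0
  step 2: row=0, L[0]='B', prepend. Next row=LF[0]=6
  step 3: row=6, L[6]='A', prepend. Next row=LF[6]=2
  step 4: row=2, L[2]='C', prepend. Next row=LF[2]=8
  step 5: row=8, L[8]='A', prepend. Next row=LF[8]=3
  step 6: row=3, L[3]='D', prepend. Next row=LF[3]=10
  step 7: row=10, L[10]='a', prepend. Next row=LF[10]=11
  step 8: row=11, L[11]='a', prepend. Next row=LF[11]=12
  step 9: row=12, L[12]='A', prepend. Next row=LF[12]=4
  step 10: row=4, L[4]='d', prepend. Next row=LF[4]=13
  step 11: row=13, L[13]='A', prepend. Next row=LF[13]=5
  step 12: row=5, L[5]='A', prepend. Next row=LF[5]=1
  step 13: row=1, L[1]='D', prepend. Next row=LF[1]=9
  step 14: row=9, L[9]='B', prepend. Next row=LF[9]=7
Reversed output: BDAAdAaaDACAB$

Answer: BDAAdAaaDACAB$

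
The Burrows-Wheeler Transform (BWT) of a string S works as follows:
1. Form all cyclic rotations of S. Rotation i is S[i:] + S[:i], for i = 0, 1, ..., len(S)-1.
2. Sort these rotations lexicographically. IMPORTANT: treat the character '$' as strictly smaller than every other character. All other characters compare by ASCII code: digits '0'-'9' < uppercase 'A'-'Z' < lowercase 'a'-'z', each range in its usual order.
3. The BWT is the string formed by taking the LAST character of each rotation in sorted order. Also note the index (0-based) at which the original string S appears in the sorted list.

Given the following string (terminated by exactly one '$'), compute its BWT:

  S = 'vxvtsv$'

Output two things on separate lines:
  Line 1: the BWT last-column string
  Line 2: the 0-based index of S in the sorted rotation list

Answer: vtvsx$v
5

Derivation:
All 7 rotations (rotation i = S[i:]+S[:i]):
  rot[0] = vxvtsv$
  rot[1] = xvtsv$v
  rot[2] = vtsv$vx
  rot[3] = tsv$vxv
  rot[4] = sv$vxvt
  rot[5] = v$vxvts
  rot[6] = $vxvtsv
Sorted (with $ < everything):
  sorted[0] = $vxvtsv  (last char: 'v')
  sorted[1] = sv$vxvt  (last char: 't')
  sorted[2] = tsv$vxv  (last char: 'v')
  sorted[3] = v$vxvts  (last char: 's')
  sorted[4] = vtsv$vx  (last char: 'x')
  sorted[5] = vxvtsv$  (last char: '$')
  sorted[6] = xvtsv$v  (last char: 'v')
Last column: vtvsx$v
Original string S is at sorted index 5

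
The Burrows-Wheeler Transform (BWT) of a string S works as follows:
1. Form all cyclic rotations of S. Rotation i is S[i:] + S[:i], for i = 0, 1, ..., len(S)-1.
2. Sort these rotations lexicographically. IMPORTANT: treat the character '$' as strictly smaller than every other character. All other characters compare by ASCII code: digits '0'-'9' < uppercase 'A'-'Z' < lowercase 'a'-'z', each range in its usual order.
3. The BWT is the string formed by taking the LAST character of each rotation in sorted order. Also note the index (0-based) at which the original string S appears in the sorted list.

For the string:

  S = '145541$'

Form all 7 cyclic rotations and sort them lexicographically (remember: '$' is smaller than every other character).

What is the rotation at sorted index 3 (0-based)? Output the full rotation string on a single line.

All 7 rotations (rotation i = S[i:]+S[:i]):
  rot[0] = 145541$
  rot[1] = 45541$1
  rot[2] = 5541$14
  rot[3] = 541$145
  rot[4] = 41$1455
  rot[5] = 1$14554
  rot[6] = $145541
Sorted (with $ < everything):
  sorted[0] = $145541
  sorted[1] = 1$14554
  sorted[2] = 145541$
  sorted[3] = 41$1455
  sorted[4] = 45541$1
  sorted[5] = 541$145
  sorted[6] = 5541$14
sorted[3] = 41$1455

Answer: 41$1455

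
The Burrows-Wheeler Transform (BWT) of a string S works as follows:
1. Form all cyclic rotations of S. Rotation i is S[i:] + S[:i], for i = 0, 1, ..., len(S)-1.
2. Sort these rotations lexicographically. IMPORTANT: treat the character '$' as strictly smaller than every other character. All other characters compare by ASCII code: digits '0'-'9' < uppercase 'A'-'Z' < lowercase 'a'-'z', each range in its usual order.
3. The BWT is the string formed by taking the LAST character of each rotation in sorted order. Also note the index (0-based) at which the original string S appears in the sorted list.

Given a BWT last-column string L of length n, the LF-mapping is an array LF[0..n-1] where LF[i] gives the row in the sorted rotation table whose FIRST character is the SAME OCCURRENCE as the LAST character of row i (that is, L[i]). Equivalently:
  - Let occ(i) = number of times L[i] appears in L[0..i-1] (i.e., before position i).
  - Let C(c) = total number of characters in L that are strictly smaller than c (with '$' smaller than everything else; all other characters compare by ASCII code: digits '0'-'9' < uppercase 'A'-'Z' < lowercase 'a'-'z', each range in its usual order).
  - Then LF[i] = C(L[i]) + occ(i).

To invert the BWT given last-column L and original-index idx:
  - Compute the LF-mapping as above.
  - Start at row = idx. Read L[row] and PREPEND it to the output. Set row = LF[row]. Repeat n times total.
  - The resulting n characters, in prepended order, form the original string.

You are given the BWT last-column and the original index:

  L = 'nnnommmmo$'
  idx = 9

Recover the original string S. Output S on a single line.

LF mapping: 5 6 7 8 1 2 3 4 9 0
Walk LF starting at row 9, prepending L[row]:
  step 1: row=9, L[9]='$', prepend. Next row=LF[9]=0
  step 2: row=0, L[0]='n', prepend. Next row=LF[0]=5
  step 3: row=5, L[5]='m', prepend. Next row=LF[5]=2
  step 4: row=2, L[2]='n', prepend. Next row=LF[2]=7
  step 5: row=7, L[7]='m', prepend. Next row=LF[7]=4
  step 6: row=4, L[4]='m', prepend. Next row=LF[4]=1
  step 7: row=1, L[1]='n', prepend. Next row=LF[1]=6
  step 8: row=6, L[6]='m', prepend. Next row=LF[6]=3
  step 9: row=3, L[3]='o', prepend. Next row=LF[3]=8
  step 10: row=8, L[8]='o', prepend. Next row=LF[8]=9
Reversed output: oomnmmnmn$

Answer: oomnmmnmn$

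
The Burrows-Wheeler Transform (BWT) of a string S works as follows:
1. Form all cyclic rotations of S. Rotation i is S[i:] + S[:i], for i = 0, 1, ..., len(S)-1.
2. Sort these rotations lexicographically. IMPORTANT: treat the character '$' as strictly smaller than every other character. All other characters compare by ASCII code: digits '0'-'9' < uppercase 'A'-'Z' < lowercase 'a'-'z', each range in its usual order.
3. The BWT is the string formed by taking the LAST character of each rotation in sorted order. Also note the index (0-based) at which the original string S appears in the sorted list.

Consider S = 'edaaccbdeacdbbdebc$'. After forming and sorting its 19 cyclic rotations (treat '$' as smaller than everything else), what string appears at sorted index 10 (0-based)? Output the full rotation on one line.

Answer: ccbdeacdbbdebc$edaa

Derivation:
All 19 rotations (rotation i = S[i:]+S[:i]):
  rot[0] = edaaccbdeacdbbdebc$
  rot[1] = daaccbdeacdbbdebc$e
  rot[2] = aaccbdeacdbbdebc$ed
  rot[3] = accbdeacdbbdebc$eda
  rot[4] = ccbdeacdbbdebc$edaa
  rot[5] = cbdeacdbbdebc$edaac
  rot[6] = bdeacdbbdebc$edaacc
  rot[7] = deacdbbdebc$edaaccb
  rot[8] = eacdbbdebc$edaaccbd
  rot[9] = acdbbdebc$edaaccbde
  rot[10] = cdbbdebc$edaaccbdea
  rot[11] = dbbdebc$edaaccbdeac
  rot[12] = bbdebc$edaaccbdeacd
  rot[13] = bdebc$edaaccbdeacdb
  rot[14] = debc$edaaccbdeacdbb
  rot[15] = ebc$edaaccbdeacdbbd
  rot[16] = bc$edaaccbdeacdbbde
  rot[17] = c$edaaccbdeacdbbdeb
  rot[18] = $edaaccbdeacdbbdebc
Sorted (with $ < everything):
  sorted[0] = $edaaccbdeacdbbdebc
  sorted[1] = aaccbdeacdbbdebc$ed
  sorted[2] = accbdeacdbbdebc$eda
  sorted[3] = acdbbdebc$edaaccbde
  sorted[4] = bbdebc$edaaccbdeacd
  sorted[5] = bc$edaaccbdeacdbbde
  sorted[6] = bdeacdbbdebc$edaacc
  sorted[7] = bdebc$edaaccbdeacdb
  sorted[8] = c$edaaccbdeacdbbdeb
  sorted[9] = cbdeacdbbdebc$edaac
  sorted[10] = ccbdeacdbbdebc$edaa
  sorted[11] = cdbbdebc$edaaccbdea
  sorted[12] = daaccbdeacdbbdebc$e
  sorted[13] = dbbdebc$edaaccbdeac
  sorted[14] = deacdbbdebc$edaaccb
  sorted[15] = debc$edaaccbdeacdbb
  sorted[16] = eacdbbdebc$edaaccbd
  sorted[17] = ebc$edaaccbdeacdbbd
  sorted[18] = edaaccbdeacdbbdebc$
sorted[10] = ccbdeacdbbdebc$edaa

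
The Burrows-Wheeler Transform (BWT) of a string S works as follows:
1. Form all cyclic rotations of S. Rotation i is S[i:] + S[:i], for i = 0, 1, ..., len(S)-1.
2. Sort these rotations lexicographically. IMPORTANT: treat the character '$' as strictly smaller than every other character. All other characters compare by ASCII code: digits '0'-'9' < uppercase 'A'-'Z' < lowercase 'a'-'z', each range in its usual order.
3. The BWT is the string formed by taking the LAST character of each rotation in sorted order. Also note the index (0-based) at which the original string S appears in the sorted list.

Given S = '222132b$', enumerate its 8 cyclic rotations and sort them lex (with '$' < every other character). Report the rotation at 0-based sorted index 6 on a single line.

All 8 rotations (rotation i = S[i:]+S[:i]):
  rot[0] = 222132b$
  rot[1] = 22132b$2
  rot[2] = 2132b$22
  rot[3] = 132b$222
  rot[4] = 32b$2221
  rot[5] = 2b$22213
  rot[6] = b$222132
  rot[7] = $222132b
Sorted (with $ < everything):
  sorted[0] = $222132b
  sorted[1] = 132b$222
  sorted[2] = 2132b$22
  sorted[3] = 22132b$2
  sorted[4] = 222132b$
  sorted[5] = 2b$22213
  sorted[6] = 32b$2221
  sorted[7] = b$222132
sorted[6] = 32b$2221

Answer: 32b$2221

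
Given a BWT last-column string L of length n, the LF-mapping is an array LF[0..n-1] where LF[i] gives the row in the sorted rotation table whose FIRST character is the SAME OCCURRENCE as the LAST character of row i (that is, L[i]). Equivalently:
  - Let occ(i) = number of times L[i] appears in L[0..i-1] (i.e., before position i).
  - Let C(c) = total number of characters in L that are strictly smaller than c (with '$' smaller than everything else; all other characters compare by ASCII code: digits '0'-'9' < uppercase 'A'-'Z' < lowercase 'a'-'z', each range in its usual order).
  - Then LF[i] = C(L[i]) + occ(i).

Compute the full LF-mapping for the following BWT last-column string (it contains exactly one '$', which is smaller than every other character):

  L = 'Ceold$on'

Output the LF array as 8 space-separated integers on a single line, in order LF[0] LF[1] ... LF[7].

Char counts: '$':1, 'C':1, 'd':1, 'e':1, 'l':1, 'n':1, 'o':2
C (first-col start): C('$')=0, C('C')=1, C('d')=2, C('e')=3, C('l')=4, C('n')=5, C('o')=6
L[0]='C': occ=0, LF[0]=C('C')+0=1+0=1
L[1]='e': occ=0, LF[1]=C('e')+0=3+0=3
L[2]='o': occ=0, LF[2]=C('o')+0=6+0=6
L[3]='l': occ=0, LF[3]=C('l')+0=4+0=4
L[4]='d': occ=0, LF[4]=C('d')+0=2+0=2
L[5]='$': occ=0, LF[5]=C('$')+0=0+0=0
L[6]='o': occ=1, LF[6]=C('o')+1=6+1=7
L[7]='n': occ=0, LF[7]=C('n')+0=5+0=5

Answer: 1 3 6 4 2 0 7 5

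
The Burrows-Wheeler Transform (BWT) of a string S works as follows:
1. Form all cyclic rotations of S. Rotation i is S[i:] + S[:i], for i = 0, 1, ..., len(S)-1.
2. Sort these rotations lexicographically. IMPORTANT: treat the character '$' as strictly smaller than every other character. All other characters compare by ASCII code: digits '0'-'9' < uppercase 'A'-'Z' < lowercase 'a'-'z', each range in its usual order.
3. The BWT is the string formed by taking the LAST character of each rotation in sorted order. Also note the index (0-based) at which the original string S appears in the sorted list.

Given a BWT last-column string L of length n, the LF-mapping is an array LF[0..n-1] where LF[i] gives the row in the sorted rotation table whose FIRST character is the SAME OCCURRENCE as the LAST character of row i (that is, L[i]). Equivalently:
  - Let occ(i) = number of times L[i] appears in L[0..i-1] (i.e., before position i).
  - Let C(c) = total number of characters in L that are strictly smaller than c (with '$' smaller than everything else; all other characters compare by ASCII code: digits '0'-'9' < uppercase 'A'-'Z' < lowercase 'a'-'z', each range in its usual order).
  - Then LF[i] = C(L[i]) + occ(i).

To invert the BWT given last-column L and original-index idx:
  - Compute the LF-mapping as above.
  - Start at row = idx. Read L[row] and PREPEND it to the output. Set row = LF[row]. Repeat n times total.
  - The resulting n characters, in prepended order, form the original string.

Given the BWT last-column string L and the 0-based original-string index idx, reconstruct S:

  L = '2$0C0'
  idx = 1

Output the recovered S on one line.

Answer: 00C2$

Derivation:
LF mapping: 3 0 1 4 2
Walk LF starting at row 1, prepending L[row]:
  step 1: row=1, L[1]='$', prepend. Next row=LF[1]=0
  step 2: row=0, L[0]='2', prepend. Next row=LF[0]=3
  step 3: row=3, L[3]='C', prepend. Next row=LF[3]=4
  step 4: row=4, L[4]='0', prepend. Next row=LF[4]=2
  step 5: row=2, L[2]='0', prepend. Next row=LF[2]=1
Reversed output: 00C2$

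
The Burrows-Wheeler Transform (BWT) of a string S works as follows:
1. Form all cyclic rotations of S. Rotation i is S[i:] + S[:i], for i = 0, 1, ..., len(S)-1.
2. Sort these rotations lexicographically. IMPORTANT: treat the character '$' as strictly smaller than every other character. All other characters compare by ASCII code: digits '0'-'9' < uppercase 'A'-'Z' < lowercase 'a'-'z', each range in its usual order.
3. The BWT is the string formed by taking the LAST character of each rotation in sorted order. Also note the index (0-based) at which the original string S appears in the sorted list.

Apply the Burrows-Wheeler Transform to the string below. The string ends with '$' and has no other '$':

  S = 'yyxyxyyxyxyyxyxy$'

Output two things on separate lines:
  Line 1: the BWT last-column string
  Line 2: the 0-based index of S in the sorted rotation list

All 17 rotations (rotation i = S[i:]+S[:i]):
  rot[0] = yyxyxyyxyxyyxyxy$
  rot[1] = yxyxyyxyxyyxyxy$y
  rot[2] = xyxyyxyxyyxyxy$yy
  rot[3] = yxyyxyxyyxyxy$yyx
  rot[4] = xyyxyxyyxyxy$yyxy
  rot[5] = yyxyxyyxyxy$yyxyx
  rot[6] = yxyxyyxyxy$yyxyxy
  rot[7] = xyxyyxyxy$yyxyxyy
  rot[8] = yxyyxyxy$yyxyxyyx
  rot[9] = xyyxyxy$yyxyxyyxy
  rot[10] = yyxyxy$yyxyxyyxyx
  rot[11] = yxyxy$yyxyxyyxyxy
  rot[12] = xyxy$yyxyxyyxyxyy
  rot[13] = yxy$yyxyxyyxyxyyx
  rot[14] = xy$yyxyxyyxyxyyxy
  rot[15] = y$yyxyxyyxyxyyxyx
  rot[16] = $yyxyxyyxyxyyxyxy
Sorted (with $ < everything):
  sorted[0] = $yyxyxyyxyxyyxyxy  (last char: 'y')
  sorted[1] = xy$yyxyxyyxyxyyxy  (last char: 'y')
  sorted[2] = xyxy$yyxyxyyxyxyy  (last char: 'y')
  sorted[3] = xyxyyxyxy$yyxyxyy  (last char: 'y')
  sorted[4] = xyxyyxyxyyxyxy$yy  (last char: 'y')
  sorted[5] = xyyxyxy$yyxyxyyxy  (last char: 'y')
  sorted[6] = xyyxyxyyxyxy$yyxy  (last char: 'y')
  sorted[7] = y$yyxyxyyxyxyyxyx  (last char: 'x')
  sorted[8] = yxy$yyxyxyyxyxyyx  (last char: 'x')
  sorted[9] = yxyxy$yyxyxyyxyxy  (last char: 'y')
  sorted[10] = yxyxyyxyxy$yyxyxy  (last char: 'y')
  sorted[11] = yxyxyyxyxyyxyxy$y  (last char: 'y')
  sorted[12] = yxyyxyxy$yyxyxyyx  (last char: 'x')
  sorted[13] = yxyyxyxyyxyxy$yyx  (last char: 'x')
  sorted[14] = yyxyxy$yyxyxyyxyx  (last char: 'x')
  sorted[15] = yyxyxyyxyxy$yyxyx  (last char: 'x')
  sorted[16] = yyxyxyyxyxyyxyxy$  (last char: '$')
Last column: yyyyyyyxxyyyxxxx$
Original string S is at sorted index 16

Answer: yyyyyyyxxyyyxxxx$
16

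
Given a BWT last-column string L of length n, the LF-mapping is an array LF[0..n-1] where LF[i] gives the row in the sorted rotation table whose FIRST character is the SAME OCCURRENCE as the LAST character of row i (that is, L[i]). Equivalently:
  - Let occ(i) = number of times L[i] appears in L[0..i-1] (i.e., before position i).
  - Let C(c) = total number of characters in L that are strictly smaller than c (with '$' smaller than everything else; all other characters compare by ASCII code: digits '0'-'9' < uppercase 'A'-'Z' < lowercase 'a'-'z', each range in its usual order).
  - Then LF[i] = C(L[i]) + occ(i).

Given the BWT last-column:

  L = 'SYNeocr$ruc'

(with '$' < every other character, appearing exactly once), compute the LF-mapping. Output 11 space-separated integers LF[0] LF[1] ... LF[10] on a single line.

Char counts: '$':1, 'N':1, 'S':1, 'Y':1, 'c':2, 'e':1, 'o':1, 'r':2, 'u':1
C (first-col start): C('$')=0, C('N')=1, C('S')=2, C('Y')=3, C('c')=4, C('e')=6, C('o')=7, C('r')=8, C('u')=10
L[0]='S': occ=0, LF[0]=C('S')+0=2+0=2
L[1]='Y': occ=0, LF[1]=C('Y')+0=3+0=3
L[2]='N': occ=0, LF[2]=C('N')+0=1+0=1
L[3]='e': occ=0, LF[3]=C('e')+0=6+0=6
L[4]='o': occ=0, LF[4]=C('o')+0=7+0=7
L[5]='c': occ=0, LF[5]=C('c')+0=4+0=4
L[6]='r': occ=0, LF[6]=C('r')+0=8+0=8
L[7]='$': occ=0, LF[7]=C('$')+0=0+0=0
L[8]='r': occ=1, LF[8]=C('r')+1=8+1=9
L[9]='u': occ=0, LF[9]=C('u')+0=10+0=10
L[10]='c': occ=1, LF[10]=C('c')+1=4+1=5

Answer: 2 3 1 6 7 4 8 0 9 10 5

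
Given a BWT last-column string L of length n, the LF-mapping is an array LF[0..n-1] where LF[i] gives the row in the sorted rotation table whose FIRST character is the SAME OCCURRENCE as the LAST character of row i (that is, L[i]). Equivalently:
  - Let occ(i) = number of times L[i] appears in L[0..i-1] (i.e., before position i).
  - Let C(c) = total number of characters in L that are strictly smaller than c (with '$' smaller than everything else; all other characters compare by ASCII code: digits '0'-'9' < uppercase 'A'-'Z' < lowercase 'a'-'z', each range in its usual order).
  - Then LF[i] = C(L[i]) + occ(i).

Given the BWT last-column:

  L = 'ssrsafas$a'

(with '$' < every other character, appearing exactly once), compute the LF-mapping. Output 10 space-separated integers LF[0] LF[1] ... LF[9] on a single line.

Char counts: '$':1, 'a':3, 'f':1, 'r':1, 's':4
C (first-col start): C('$')=0, C('a')=1, C('f')=4, C('r')=5, C('s')=6
L[0]='s': occ=0, LF[0]=C('s')+0=6+0=6
L[1]='s': occ=1, LF[1]=C('s')+1=6+1=7
L[2]='r': occ=0, LF[2]=C('r')+0=5+0=5
L[3]='s': occ=2, LF[3]=C('s')+2=6+2=8
L[4]='a': occ=0, LF[4]=C('a')+0=1+0=1
L[5]='f': occ=0, LF[5]=C('f')+0=4+0=4
L[6]='a': occ=1, LF[6]=C('a')+1=1+1=2
L[7]='s': occ=3, LF[7]=C('s')+3=6+3=9
L[8]='$': occ=0, LF[8]=C('$')+0=0+0=0
L[9]='a': occ=2, LF[9]=C('a')+2=1+2=3

Answer: 6 7 5 8 1 4 2 9 0 3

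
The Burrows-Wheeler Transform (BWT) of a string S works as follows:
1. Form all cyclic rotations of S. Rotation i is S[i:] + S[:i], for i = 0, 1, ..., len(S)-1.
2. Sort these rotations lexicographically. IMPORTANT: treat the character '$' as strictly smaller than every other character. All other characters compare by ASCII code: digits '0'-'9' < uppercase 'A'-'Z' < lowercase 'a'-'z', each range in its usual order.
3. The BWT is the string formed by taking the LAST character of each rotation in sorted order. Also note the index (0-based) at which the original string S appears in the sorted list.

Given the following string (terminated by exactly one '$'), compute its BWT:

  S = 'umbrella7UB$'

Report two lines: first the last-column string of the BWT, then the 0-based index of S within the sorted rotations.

Answer: BaU7lmrleub$
11

Derivation:
All 12 rotations (rotation i = S[i:]+S[:i]):
  rot[0] = umbrella7UB$
  rot[1] = mbrella7UB$u
  rot[2] = brella7UB$um
  rot[3] = rella7UB$umb
  rot[4] = ella7UB$umbr
  rot[5] = lla7UB$umbre
  rot[6] = la7UB$umbrel
  rot[7] = a7UB$umbrell
  rot[8] = 7UB$umbrella
  rot[9] = UB$umbrella7
  rot[10] = B$umbrella7U
  rot[11] = $umbrella7UB
Sorted (with $ < everything):
  sorted[0] = $umbrella7UB  (last char: 'B')
  sorted[1] = 7UB$umbrella  (last char: 'a')
  sorted[2] = B$umbrella7U  (last char: 'U')
  sorted[3] = UB$umbrella7  (last char: '7')
  sorted[4] = a7UB$umbrell  (last char: 'l')
  sorted[5] = brella7UB$um  (last char: 'm')
  sorted[6] = ella7UB$umbr  (last char: 'r')
  sorted[7] = la7UB$umbrel  (last char: 'l')
  sorted[8] = lla7UB$umbre  (last char: 'e')
  sorted[9] = mbrella7UB$u  (last char: 'u')
  sorted[10] = rella7UB$umb  (last char: 'b')
  sorted[11] = umbrella7UB$  (last char: '$')
Last column: BaU7lmrleub$
Original string S is at sorted index 11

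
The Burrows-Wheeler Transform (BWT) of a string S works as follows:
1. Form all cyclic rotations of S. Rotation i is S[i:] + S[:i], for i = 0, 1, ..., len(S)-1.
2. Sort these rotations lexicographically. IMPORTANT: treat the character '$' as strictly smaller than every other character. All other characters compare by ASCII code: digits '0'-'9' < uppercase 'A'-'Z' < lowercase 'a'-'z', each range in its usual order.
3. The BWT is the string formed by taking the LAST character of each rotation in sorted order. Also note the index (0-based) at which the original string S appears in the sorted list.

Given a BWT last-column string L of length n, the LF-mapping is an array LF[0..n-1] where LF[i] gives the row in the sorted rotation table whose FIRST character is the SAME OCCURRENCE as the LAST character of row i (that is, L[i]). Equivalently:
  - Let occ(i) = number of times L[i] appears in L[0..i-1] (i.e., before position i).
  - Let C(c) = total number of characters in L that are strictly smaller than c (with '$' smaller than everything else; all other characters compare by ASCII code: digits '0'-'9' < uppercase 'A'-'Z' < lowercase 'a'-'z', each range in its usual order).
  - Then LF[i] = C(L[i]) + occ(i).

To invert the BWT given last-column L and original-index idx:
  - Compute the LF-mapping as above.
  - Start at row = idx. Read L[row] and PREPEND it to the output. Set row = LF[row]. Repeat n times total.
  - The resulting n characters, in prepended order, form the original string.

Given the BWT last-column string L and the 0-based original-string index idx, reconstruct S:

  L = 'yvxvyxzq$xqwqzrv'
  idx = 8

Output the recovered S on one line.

LF mapping: 12 5 9 6 13 10 14 1 0 11 2 8 3 15 4 7
Walk LF starting at row 8, prepending L[row]:
  step 1: row=8, L[8]='$', prepend. Next row=LF[8]=0
  step 2: row=0, L[0]='y', prepend. Next row=LF[0]=12
  step 3: row=12, L[12]='q', prepend. Next row=LF[12]=3
  step 4: row=3, L[3]='v', prepend. Next row=LF[3]=6
  step 5: row=6, L[6]='z', prepend. Next row=LF[6]=14
  step 6: row=14, L[14]='r', prepend. Next row=LF[14]=4
  step 7: row=4, L[4]='y', prepend. Next row=LF[4]=13
  step 8: row=13, L[13]='z', prepend. Next row=LF[13]=15
  step 9: row=15, L[15]='v', prepend. Next row=LF[15]=7
  step 10: row=7, L[7]='q', prepend. Next row=LF[7]=1
  step 11: row=1, L[1]='v', prepend. Next row=LF[1]=5
  step 12: row=5, L[5]='x', prepend. Next row=LF[5]=10
  step 13: row=10, L[10]='q', prepend. Next row=LF[10]=2
  step 14: row=2, L[2]='x', prepend. Next row=LF[2]=9
  step 15: row=9, L[9]='x', prepend. Next row=LF[9]=11
  step 16: row=11, L[11]='w', prepend. Next row=LF[11]=8
Reversed output: wxxqxvqvzyrzvqy$

Answer: wxxqxvqvzyrzvqy$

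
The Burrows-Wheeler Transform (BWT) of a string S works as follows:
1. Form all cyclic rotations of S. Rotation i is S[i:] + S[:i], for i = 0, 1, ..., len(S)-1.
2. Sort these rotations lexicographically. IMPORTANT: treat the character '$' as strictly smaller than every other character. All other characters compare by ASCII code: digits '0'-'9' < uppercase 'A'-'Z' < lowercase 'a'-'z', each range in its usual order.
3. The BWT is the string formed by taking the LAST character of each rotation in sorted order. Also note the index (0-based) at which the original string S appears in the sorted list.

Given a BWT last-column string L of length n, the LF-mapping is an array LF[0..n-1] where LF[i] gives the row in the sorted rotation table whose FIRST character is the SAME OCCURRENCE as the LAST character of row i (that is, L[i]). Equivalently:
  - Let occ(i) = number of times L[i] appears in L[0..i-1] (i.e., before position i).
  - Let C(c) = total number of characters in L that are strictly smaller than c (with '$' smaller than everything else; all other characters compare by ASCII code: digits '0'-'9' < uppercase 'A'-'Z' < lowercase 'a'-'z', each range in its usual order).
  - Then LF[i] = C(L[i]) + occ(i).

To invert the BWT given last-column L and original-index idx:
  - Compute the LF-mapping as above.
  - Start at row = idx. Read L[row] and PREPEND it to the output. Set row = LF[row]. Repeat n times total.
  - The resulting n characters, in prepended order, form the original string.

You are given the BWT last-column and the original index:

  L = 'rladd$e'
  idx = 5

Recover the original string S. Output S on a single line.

LF mapping: 6 5 1 2 3 0 4
Walk LF starting at row 5, prepending L[row]:
  step 1: row=5, L[5]='$', prepend. Next row=LF[5]=0
  step 2: row=0, L[0]='r', prepend. Next row=LF[0]=6
  step 3: row=6, L[6]='e', prepend. Next row=LF[6]=4
  step 4: row=4, L[4]='d', prepend. Next row=LF[4]=3
  step 5: row=3, L[3]='d', prepend. Next row=LF[3]=2
  step 6: row=2, L[2]='a', prepend. Next row=LF[2]=1
  step 7: row=1, L[1]='l', prepend. Next row=LF[1]=5
Reversed output: ladder$

Answer: ladder$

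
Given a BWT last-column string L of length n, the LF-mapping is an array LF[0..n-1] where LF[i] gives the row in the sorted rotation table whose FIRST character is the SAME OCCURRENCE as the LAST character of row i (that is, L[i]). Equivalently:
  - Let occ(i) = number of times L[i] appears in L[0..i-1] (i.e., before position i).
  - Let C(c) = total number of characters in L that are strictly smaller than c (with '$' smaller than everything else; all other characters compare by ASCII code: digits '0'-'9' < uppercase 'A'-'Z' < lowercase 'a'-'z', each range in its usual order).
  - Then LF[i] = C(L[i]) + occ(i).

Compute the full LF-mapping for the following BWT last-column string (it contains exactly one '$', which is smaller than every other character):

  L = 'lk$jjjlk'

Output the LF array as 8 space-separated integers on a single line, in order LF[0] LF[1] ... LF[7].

Answer: 6 4 0 1 2 3 7 5

Derivation:
Char counts: '$':1, 'j':3, 'k':2, 'l':2
C (first-col start): C('$')=0, C('j')=1, C('k')=4, C('l')=6
L[0]='l': occ=0, LF[0]=C('l')+0=6+0=6
L[1]='k': occ=0, LF[1]=C('k')+0=4+0=4
L[2]='$': occ=0, LF[2]=C('$')+0=0+0=0
L[3]='j': occ=0, LF[3]=C('j')+0=1+0=1
L[4]='j': occ=1, LF[4]=C('j')+1=1+1=2
L[5]='j': occ=2, LF[5]=C('j')+2=1+2=3
L[6]='l': occ=1, LF[6]=C('l')+1=6+1=7
L[7]='k': occ=1, LF[7]=C('k')+1=4+1=5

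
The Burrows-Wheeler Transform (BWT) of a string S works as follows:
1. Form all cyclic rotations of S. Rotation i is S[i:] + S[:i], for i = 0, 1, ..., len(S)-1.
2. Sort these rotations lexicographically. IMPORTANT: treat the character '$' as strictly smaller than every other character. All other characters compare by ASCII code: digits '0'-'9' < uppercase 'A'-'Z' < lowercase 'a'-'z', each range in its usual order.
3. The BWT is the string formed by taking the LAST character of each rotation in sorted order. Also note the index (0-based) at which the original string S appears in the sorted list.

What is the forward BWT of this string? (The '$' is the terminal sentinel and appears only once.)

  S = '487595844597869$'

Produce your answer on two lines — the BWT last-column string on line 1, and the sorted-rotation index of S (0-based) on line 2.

All 16 rotations (rotation i = S[i:]+S[:i]):
  rot[0] = 487595844597869$
  rot[1] = 87595844597869$4
  rot[2] = 7595844597869$48
  rot[3] = 595844597869$487
  rot[4] = 95844597869$4875
  rot[5] = 5844597869$48759
  rot[6] = 844597869$487595
  rot[7] = 44597869$4875958
  rot[8] = 4597869$48759584
  rot[9] = 597869$487595844
  rot[10] = 97869$4875958445
  rot[11] = 7869$48759584459
  rot[12] = 869$487595844597
  rot[13] = 69$4875958445978
  rot[14] = 9$48759584459786
  rot[15] = $487595844597869
Sorted (with $ < everything):
  sorted[0] = $487595844597869  (last char: '9')
  sorted[1] = 44597869$4875958  (last char: '8')
  sorted[2] = 4597869$48759584  (last char: '4')
  sorted[3] = 487595844597869$  (last char: '$')
  sorted[4] = 5844597869$48759  (last char: '9')
  sorted[5] = 595844597869$487  (last char: '7')
  sorted[6] = 597869$487595844  (last char: '4')
  sorted[7] = 69$4875958445978  (last char: '8')
  sorted[8] = 7595844597869$48  (last char: '8')
  sorted[9] = 7869$48759584459  (last char: '9')
  sorted[10] = 844597869$487595  (last char: '5')
  sorted[11] = 869$487595844597  (last char: '7')
  sorted[12] = 87595844597869$4  (last char: '4')
  sorted[13] = 9$48759584459786  (last char: '6')
  sorted[14] = 95844597869$4875  (last char: '5')
  sorted[15] = 97869$4875958445  (last char: '5')
Last column: 984$974889574655
Original string S is at sorted index 3

Answer: 984$974889574655
3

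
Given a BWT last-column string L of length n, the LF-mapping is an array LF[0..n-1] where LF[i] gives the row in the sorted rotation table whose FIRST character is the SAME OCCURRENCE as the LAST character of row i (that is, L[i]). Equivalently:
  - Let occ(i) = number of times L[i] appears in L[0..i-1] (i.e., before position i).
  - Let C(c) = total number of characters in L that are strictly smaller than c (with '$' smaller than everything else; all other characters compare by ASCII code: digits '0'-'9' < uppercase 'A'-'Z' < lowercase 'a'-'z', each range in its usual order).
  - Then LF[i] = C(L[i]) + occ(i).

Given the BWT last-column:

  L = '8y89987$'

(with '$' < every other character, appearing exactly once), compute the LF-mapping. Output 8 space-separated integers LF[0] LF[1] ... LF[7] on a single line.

Answer: 2 7 3 5 6 4 1 0

Derivation:
Char counts: '$':1, '7':1, '8':3, '9':2, 'y':1
C (first-col start): C('$')=0, C('7')=1, C('8')=2, C('9')=5, C('y')=7
L[0]='8': occ=0, LF[0]=C('8')+0=2+0=2
L[1]='y': occ=0, LF[1]=C('y')+0=7+0=7
L[2]='8': occ=1, LF[2]=C('8')+1=2+1=3
L[3]='9': occ=0, LF[3]=C('9')+0=5+0=5
L[4]='9': occ=1, LF[4]=C('9')+1=5+1=6
L[5]='8': occ=2, LF[5]=C('8')+2=2+2=4
L[6]='7': occ=0, LF[6]=C('7')+0=1+0=1
L[7]='$': occ=0, LF[7]=C('$')+0=0+0=0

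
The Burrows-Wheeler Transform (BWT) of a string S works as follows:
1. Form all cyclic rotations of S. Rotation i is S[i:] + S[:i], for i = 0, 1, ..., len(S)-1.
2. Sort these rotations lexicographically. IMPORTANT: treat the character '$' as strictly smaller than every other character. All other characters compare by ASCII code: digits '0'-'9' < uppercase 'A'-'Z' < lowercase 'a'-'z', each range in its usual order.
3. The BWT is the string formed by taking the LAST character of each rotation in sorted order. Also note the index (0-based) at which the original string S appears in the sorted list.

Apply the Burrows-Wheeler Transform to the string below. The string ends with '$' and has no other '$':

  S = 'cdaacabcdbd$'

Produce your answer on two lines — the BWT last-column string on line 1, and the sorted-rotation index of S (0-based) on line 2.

All 12 rotations (rotation i = S[i:]+S[:i]):
  rot[0] = cdaacabcdbd$
  rot[1] = daacabcdbd$c
  rot[2] = aacabcdbd$cd
  rot[3] = acabcdbd$cda
  rot[4] = cabcdbd$cdaa
  rot[5] = abcdbd$cdaac
  rot[6] = bcdbd$cdaaca
  rot[7] = cdbd$cdaacab
  rot[8] = dbd$cdaacabc
  rot[9] = bd$cdaacabcd
  rot[10] = d$cdaacabcdb
  rot[11] = $cdaacabcdbd
Sorted (with $ < everything):
  sorted[0] = $cdaacabcdbd  (last char: 'd')
  sorted[1] = aacabcdbd$cd  (last char: 'd')
  sorted[2] = abcdbd$cdaac  (last char: 'c')
  sorted[3] = acabcdbd$cda  (last char: 'a')
  sorted[4] = bcdbd$cdaaca  (last char: 'a')
  sorted[5] = bd$cdaacabcd  (last char: 'd')
  sorted[6] = cabcdbd$cdaa  (last char: 'a')
  sorted[7] = cdaacabcdbd$  (last char: '$')
  sorted[8] = cdbd$cdaacab  (last char: 'b')
  sorted[9] = d$cdaacabcdb  (last char: 'b')
  sorted[10] = daacabcdbd$c  (last char: 'c')
  sorted[11] = dbd$cdaacabc  (last char: 'c')
Last column: ddcaada$bbcc
Original string S is at sorted index 7

Answer: ddcaada$bbcc
7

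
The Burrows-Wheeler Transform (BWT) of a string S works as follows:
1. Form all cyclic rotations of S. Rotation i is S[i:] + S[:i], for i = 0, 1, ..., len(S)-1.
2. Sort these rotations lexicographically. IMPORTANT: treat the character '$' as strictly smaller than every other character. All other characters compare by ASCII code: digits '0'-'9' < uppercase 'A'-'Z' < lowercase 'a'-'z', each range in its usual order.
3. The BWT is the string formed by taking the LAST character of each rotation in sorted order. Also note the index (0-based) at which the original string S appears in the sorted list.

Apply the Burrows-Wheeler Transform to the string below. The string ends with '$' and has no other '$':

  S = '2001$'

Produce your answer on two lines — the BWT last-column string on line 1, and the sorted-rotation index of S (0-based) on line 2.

All 5 rotations (rotation i = S[i:]+S[:i]):
  rot[0] = 2001$
  rot[1] = 001$2
  rot[2] = 01$20
  rot[3] = 1$200
  rot[4] = $2001
Sorted (with $ < everything):
  sorted[0] = $2001  (last char: '1')
  sorted[1] = 001$2  (last char: '2')
  sorted[2] = 01$20  (last char: '0')
  sorted[3] = 1$200  (last char: '0')
  sorted[4] = 2001$  (last char: '$')
Last column: 1200$
Original string S is at sorted index 4

Answer: 1200$
4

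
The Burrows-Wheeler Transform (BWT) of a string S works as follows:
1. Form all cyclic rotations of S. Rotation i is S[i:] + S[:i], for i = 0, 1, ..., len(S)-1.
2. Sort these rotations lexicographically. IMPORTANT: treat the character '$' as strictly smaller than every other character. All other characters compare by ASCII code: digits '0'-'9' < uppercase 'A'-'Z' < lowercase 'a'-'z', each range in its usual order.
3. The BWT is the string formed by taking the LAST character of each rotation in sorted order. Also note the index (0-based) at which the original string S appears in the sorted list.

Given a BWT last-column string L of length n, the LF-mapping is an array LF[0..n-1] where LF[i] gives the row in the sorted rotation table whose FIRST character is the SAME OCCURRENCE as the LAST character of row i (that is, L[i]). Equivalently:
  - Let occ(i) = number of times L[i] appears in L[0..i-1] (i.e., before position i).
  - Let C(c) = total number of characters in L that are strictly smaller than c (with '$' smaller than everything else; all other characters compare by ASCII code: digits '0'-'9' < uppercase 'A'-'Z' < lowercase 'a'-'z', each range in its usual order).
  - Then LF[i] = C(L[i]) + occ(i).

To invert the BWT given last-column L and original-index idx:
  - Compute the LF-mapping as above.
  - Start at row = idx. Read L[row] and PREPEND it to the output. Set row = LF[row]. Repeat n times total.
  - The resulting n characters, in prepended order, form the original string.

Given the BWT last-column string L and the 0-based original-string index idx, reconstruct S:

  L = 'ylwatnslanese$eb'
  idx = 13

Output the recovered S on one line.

LF mapping: 15 7 14 1 13 9 11 8 2 10 4 12 5 0 6 3
Walk LF starting at row 13, prepending L[row]:
  step 1: row=13, L[13]='$', prepend. Next row=LF[13]=0
  step 2: row=0, L[0]='y', prepend. Next row=LF[0]=15
  step 3: row=15, L[15]='b', prepend. Next row=LF[15]=3
  step 4: row=3, L[3]='a', prepend. Next row=LF[3]=1
  step 5: row=1, L[1]='l', prepend. Next row=LF[1]=7
  step 6: row=7, L[7]='l', prepend. Next row=LF[7]=8
  step 7: row=8, L[8]='a', prepend. Next row=LF[8]=2
  step 8: row=2, L[2]='w', prepend. Next row=LF[2]=14
  step 9: row=14, L[14]='e', prepend. Next row=LF[14]=6
  step 10: row=6, L[6]='s', prepend. Next row=LF[6]=11
  step 11: row=11, L[11]='s', prepend. Next row=LF[11]=12
  step 12: row=12, L[12]='e', prepend. Next row=LF[12]=5
  step 13: row=5, L[5]='n', prepend. Next row=LF[5]=9
  step 14: row=9, L[9]='n', prepend. Next row=LF[9]=10
  step 15: row=10, L[10]='e', prepend. Next row=LF[10]=4
  step 16: row=4, L[4]='t', prepend. Next row=LF[4]=13
Reversed output: tennessewallaby$

Answer: tennessewallaby$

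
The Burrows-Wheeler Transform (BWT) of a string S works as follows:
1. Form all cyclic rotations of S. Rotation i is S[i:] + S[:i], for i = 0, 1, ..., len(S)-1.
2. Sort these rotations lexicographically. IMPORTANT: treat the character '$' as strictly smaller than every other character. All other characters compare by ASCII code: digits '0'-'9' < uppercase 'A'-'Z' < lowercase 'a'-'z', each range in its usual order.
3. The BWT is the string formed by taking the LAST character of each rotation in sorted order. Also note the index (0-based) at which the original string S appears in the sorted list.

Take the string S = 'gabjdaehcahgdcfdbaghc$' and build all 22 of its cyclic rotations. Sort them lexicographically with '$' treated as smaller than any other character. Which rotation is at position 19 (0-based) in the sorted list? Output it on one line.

All 22 rotations (rotation i = S[i:]+S[:i]):
  rot[0] = gabjdaehcahgdcfdbaghc$
  rot[1] = abjdaehcahgdcfdbaghc$g
  rot[2] = bjdaehcahgdcfdbaghc$ga
  rot[3] = jdaehcahgdcfdbaghc$gab
  rot[4] = daehcahgdcfdbaghc$gabj
  rot[5] = aehcahgdcfdbaghc$gabjd
  rot[6] = ehcahgdcfdbaghc$gabjda
  rot[7] = hcahgdcfdbaghc$gabjdae
  rot[8] = cahgdcfdbaghc$gabjdaeh
  rot[9] = ahgdcfdbaghc$gabjdaehc
  rot[10] = hgdcfdbaghc$gabjdaehca
  rot[11] = gdcfdbaghc$gabjdaehcah
  rot[12] = dcfdbaghc$gabjdaehcahg
  rot[13] = cfdbaghc$gabjdaehcahgd
  rot[14] = fdbaghc$gabjdaehcahgdc
  rot[15] = dbaghc$gabjdaehcahgdcf
  rot[16] = baghc$gabjdaehcahgdcfd
  rot[17] = aghc$gabjdaehcahgdcfdb
  rot[18] = ghc$gabjdaehcahgdcfdba
  rot[19] = hc$gabjdaehcahgdcfdbag
  rot[20] = c$gabjdaehcahgdcfdbagh
  rot[21] = $gabjdaehcahgdcfdbaghc
Sorted (with $ < everything):
  sorted[0] = $gabjdaehcahgdcfdbaghc
  sorted[1] = abjdaehcahgdcfdbaghc$g
  sorted[2] = aehcahgdcfdbaghc$gabjd
  sorted[3] = aghc$gabjdaehcahgdcfdb
  sorted[4] = ahgdcfdbaghc$gabjdaehc
  sorted[5] = baghc$gabjdaehcahgdcfd
  sorted[6] = bjdaehcahgdcfdbaghc$ga
  sorted[7] = c$gabjdaehcahgdcfdbagh
  sorted[8] = cahgdcfdbaghc$gabjdaeh
  sorted[9] = cfdbaghc$gabjdaehcahgd
  sorted[10] = daehcahgdcfdbaghc$gabj
  sorted[11] = dbaghc$gabjdaehcahgdcf
  sorted[12] = dcfdbaghc$gabjdaehcahg
  sorted[13] = ehcahgdcfdbaghc$gabjda
  sorted[14] = fdbaghc$gabjdaehcahgdc
  sorted[15] = gabjdaehcahgdcfdbaghc$
  sorted[16] = gdcfdbaghc$gabjdaehcah
  sorted[17] = ghc$gabjdaehcahgdcfdba
  sorted[18] = hc$gabjdaehcahgdcfdbag
  sorted[19] = hcahgdcfdbaghc$gabjdae
  sorted[20] = hgdcfdbaghc$gabjdaehca
  sorted[21] = jdaehcahgdcfdbaghc$gab
sorted[19] = hcahgdcfdbaghc$gabjdae

Answer: hcahgdcfdbaghc$gabjdae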